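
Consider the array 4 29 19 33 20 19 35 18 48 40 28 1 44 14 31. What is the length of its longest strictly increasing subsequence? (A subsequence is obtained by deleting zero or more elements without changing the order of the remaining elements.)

One longest increasing subsequence is 4, 29, 33, 35, 40, 44 (positions 1,2,4,7,10,13), of length 6; no longer one exists.

6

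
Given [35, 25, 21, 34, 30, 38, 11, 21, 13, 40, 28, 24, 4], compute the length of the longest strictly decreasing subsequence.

Let dp[i] be the longest decreasing subsequence ending at position i. Then dp = [1, 2, 3, 2, 3, 1, 4, 4, 5, 1, 4, 5, 6].
The maximum is 6; one witness is 35, 34, 30, 21, 13, 4 at positions 1,4,5,8,9,13.

6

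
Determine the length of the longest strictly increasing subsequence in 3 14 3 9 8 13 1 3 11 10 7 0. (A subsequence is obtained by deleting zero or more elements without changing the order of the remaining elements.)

3

One longest increasing subsequence is 3, 9, 13 (positions 1,4,6), of length 3; no longer one exists.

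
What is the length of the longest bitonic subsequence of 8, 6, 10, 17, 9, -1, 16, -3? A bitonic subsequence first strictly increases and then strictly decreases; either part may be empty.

6

One longest bitonic subsequence is 8, 10, 17, 9, -1, -3 (positions 1,3,4,5,6,8): it rises to 17 then falls. Length 6 is optimal.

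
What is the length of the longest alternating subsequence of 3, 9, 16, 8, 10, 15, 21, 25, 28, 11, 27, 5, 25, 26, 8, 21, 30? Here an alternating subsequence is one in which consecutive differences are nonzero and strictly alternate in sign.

10

A longest alternating subsequence is 3, 9, 8, 15, 11, 27, 5, 25, 8, 21 (positions 1,2,4,6,10,11,12,13,15,16); its 9 consecutive differences strictly alternate in sign, and length 10 is optimal.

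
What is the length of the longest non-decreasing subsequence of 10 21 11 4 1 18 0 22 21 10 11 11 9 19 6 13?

5

Let dp[i] be the longest non-decreasing subsequence ending at position i. Then dp = [1, 2, 2, 1, 1, 3, 1, 4, 4, 2, 3, 4, 2, 5, 2, 5].
The maximum is 5; one witness is 10, 11, 11, 11, 19 at positions 1,3,11,12,14.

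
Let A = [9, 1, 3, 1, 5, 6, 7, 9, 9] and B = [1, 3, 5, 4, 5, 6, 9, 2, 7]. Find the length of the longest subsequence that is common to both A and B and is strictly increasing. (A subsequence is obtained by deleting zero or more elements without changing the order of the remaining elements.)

For each value that appears in both, track the longest common increasing run ending there.
The best achievable length is 5; one witness is 1, 3, 5, 6, 9 (A-positions 2,3,5,6,8, B-positions 1,2,3,6,7).

5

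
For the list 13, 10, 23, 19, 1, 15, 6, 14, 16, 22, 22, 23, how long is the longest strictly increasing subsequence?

Let dp[i] be the longest increasing subsequence ending at position i. Then dp = [1, 1, 2, 2, 1, 2, 2, 3, 4, 5, 5, 6].
The maximum is 6; one witness is 1, 6, 14, 16, 22, 23 at positions 5,7,8,9,10,12.

6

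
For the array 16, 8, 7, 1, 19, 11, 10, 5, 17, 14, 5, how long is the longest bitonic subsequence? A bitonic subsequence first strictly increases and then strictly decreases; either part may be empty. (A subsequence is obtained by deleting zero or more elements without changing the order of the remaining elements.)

5

One longest bitonic subsequence is 16, 19, 17, 14, 5 (positions 1,5,9,10,11): it rises to 19 then falls. Length 5 is optimal.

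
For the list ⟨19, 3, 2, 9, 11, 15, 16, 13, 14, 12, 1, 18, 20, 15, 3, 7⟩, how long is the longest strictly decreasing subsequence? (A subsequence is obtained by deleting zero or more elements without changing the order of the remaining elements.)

One longest decreasing subsequence is 19, 15, 13, 12, 1 (positions 1,6,8,10,11), of length 5; no longer one exists.

5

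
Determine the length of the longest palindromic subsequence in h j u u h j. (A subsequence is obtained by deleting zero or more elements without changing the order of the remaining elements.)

One longest palindromic subsequence is juuj (positions 2,3,4,6); it reads the same forward and backward, and the interval DP gives dp[1][6] = 4.

4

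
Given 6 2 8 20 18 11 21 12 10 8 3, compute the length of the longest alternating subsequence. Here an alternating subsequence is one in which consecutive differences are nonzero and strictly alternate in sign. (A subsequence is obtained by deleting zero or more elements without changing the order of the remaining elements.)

6

Track the best alternating length ending on an up-step vs a down-step at each position: up/down = 1/1, 1/2, 3/1, 3/1, 3/4, 3/4, 5/1, 5/6, 3/6, 3/6, 3/6.
The maximum over both is 6; one such subsequence is 6, 2, 20, 18, 21, 12.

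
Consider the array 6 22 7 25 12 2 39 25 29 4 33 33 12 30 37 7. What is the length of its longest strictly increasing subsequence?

7

One longest increasing subsequence is 6, 7, 12, 25, 29, 33, 37 (positions 1,3,5,8,9,11,15), of length 7; no longer one exists.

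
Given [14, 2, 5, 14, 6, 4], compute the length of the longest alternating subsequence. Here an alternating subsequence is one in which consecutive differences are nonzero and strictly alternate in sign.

A longest alternating subsequence is 14, 2, 14, 6 (positions 1,2,4,5); its 3 consecutive differences strictly alternate in sign, and length 4 is optimal.

4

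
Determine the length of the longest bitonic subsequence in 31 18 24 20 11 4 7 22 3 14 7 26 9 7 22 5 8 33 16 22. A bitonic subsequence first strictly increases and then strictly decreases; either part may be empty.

7

Let inc[i] be the LIS ending at i and dec[i] the longest strictly decreasing subsequence starting at i. inc = [1, 1, 2, 2, 1, 1, 2, 3, 1, 3, 2, 4, 3, 2, 4, 2, 3, 5, 4, 5], dec = [7, 5, 6, 5, 4, 2, 2, 5, 1, 4, 2, 4, 3, 2, 2, 1, 1, 2, 1, 1].
max_i inc[i]+dec[i]−1 = 7, with one witness 31, 24, 22, 14, 9, 7, 5.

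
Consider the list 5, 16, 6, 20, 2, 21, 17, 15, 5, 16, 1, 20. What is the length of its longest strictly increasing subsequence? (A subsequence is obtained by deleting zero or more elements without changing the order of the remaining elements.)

5

Let dp[i] be the longest increasing subsequence ending at position i. Then dp = [1, 2, 2, 3, 1, 4, 3, 3, 2, 4, 1, 5].
The maximum is 5; one witness is 5, 6, 15, 16, 20 at positions 1,3,8,10,12.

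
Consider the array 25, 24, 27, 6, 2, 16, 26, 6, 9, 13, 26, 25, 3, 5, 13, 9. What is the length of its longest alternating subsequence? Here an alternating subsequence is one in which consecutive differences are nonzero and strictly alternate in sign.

A longest alternating subsequence is 25, 24, 27, 6, 16, 6, 9, 3, 13, 9 (positions 1,2,3,4,6,8,9,13,15,16); its 9 consecutive differences strictly alternate in sign, and length 10 is optimal.

10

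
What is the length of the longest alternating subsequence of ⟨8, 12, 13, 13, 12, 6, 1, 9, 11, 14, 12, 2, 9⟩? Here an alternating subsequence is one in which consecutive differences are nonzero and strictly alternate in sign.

Track the best alternating length ending on an up-step vs a down-step at each position: up/down = 1/1, 2/1, 2/1, 2/1, 2/3, 1/3, 1/3, 4/3, 4/3, 4/1, 4/5, 4/5, 6/5.
The maximum over both is 6; one such subsequence is 8, 12, 6, 9, 2, 9.

6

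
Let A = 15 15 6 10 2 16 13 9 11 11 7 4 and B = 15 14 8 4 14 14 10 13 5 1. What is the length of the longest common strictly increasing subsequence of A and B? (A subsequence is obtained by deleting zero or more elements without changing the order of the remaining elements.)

2

A longest common strictly increasing subsequence is 10, 13 (length 2); it appears in order in both A and B, and no longer such subsequence exists.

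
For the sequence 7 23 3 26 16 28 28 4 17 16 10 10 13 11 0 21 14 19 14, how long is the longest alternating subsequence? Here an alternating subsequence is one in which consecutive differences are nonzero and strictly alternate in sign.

A longest alternating subsequence is 7, 23, 3, 26, 16, 28, 4, 17, 10, 13, 11, 21, 14, 19, 14 (positions 1,2,3,4,5,6,8,9,11,13,14,16,17,18,19); its 14 consecutive differences strictly alternate in sign, and length 15 is optimal.

15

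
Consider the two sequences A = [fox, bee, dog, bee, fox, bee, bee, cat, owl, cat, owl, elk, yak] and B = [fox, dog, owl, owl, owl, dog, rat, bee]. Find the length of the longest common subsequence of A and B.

A longest common subsequence is fox, dog, owl, owl (length 4); the LCS DP confirms no longer common subsequence exists.

4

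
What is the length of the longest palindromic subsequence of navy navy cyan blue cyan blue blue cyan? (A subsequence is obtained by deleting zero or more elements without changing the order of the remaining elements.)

5

One longest palindromic subsequence is cyan blue blue blue cyan (positions 3,4,6,7,8); it reads the same forward and backward, and the interval DP gives dp[1][8] = 5.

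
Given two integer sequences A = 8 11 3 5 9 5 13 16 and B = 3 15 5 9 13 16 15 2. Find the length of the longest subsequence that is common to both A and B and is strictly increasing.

A longest common strictly increasing subsequence is 3, 5, 9, 13, 16 (length 5); it appears in order in both A and B, and no longer such subsequence exists.

5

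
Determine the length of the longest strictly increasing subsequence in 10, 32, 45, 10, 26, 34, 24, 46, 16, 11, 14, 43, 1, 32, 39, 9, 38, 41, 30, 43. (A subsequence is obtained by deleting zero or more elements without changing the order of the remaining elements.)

7

Scanning left to right, the best length ending at each element is: 10→1, 32→2, 45→3, 10→1, 26→2, 34→3, 24→2, 46→4, 16→2, 11→2, 14→3, 43→4, 1→1, 32→4, 39→5, 9→2, 38→5, 41→6, 30→4, 43→7.
So the longest increasing subsequence has length 7, e.g. 10, 11, 14, 32, 39, 41, 43.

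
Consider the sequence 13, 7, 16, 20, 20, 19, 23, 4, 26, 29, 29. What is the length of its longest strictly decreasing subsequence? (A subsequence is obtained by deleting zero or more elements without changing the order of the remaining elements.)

Let dp[i] be the longest decreasing subsequence ending at position i. Then dp = [1, 2, 1, 1, 1, 2, 1, 3, 1, 1, 1].
The maximum is 3; one witness is 13, 7, 4 at positions 1,2,8.

3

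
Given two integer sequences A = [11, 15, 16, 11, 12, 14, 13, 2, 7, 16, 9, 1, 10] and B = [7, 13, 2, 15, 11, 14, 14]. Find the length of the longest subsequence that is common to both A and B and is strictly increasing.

A longest common strictly increasing subsequence is 11, 14 (length 2); it appears in order in both A and B, and no longer such subsequence exists.

2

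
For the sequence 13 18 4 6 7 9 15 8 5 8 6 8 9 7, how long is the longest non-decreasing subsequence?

7

Scanning left to right, the best length ending at each element is: 13→1, 18→2, 4→1, 6→2, 7→3, 9→4, 15→5, 8→4, 5→2, 8→5, 6→3, 8→6, 9→7, 7→4.
So the longest non-decreasing subsequence has length 7, e.g. 4, 6, 7, 8, 8, 8, 9.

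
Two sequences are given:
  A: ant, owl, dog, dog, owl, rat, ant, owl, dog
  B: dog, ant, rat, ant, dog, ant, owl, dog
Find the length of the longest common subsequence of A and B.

5

Backtracking the LCS table gives one alignment: ant (A1,B4) → dog (A4,B5) → ant (A7,B6) → owl (A8,B7) → dog (A9,B8).
So the longest common subsequence has length 5.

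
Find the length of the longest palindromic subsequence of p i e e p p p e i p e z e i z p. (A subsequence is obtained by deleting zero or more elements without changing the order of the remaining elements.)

One longest palindromic subsequence is pieeppppeeip (positions 1,2,3,4,5,6,7,10,11,13,14,16); it reads the same forward and backward, and the interval DP gives dp[1][16] = 12.

12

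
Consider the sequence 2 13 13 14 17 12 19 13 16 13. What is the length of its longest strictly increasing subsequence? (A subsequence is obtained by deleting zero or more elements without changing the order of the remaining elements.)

One longest increasing subsequence is 2, 13, 14, 17, 19 (positions 1,2,4,5,7), of length 5; no longer one exists.

5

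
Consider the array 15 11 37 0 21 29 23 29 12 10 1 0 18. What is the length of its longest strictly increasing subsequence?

4

One longest increasing subsequence is 15, 21, 23, 29 (positions 1,5,7,8), of length 4; no longer one exists.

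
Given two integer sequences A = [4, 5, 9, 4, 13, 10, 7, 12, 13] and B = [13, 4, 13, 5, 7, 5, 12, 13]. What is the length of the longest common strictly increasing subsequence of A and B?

5

A longest common strictly increasing subsequence is 4, 5, 7, 12, 13 (length 5); it appears in order in both A and B, and no longer such subsequence exists.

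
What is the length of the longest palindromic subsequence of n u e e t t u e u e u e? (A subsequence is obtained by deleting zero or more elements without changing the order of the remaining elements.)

One longest palindromic subsequence is ueetteeu (positions 2,3,4,5,6,8,10,11); it reads the same forward and backward, and the interval DP gives dp[1][12] = 8.

8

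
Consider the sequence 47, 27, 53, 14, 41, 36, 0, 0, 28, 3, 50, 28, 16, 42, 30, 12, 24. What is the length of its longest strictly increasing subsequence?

4

Let dp[i] be the longest increasing subsequence ending at position i. Then dp = [1, 1, 2, 1, 2, 2, 1, 1, 2, 2, 3, 3, 3, 4, 4, 3, 4].
The maximum is 4; one witness is 0, 3, 28, 42 at positions 7,10,12,14.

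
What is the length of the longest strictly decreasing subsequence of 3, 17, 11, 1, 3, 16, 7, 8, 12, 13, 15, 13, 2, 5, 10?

5

Let dp[i] be the longest decreasing subsequence ending at position i. Then dp = [1, 1, 2, 3, 3, 2, 3, 3, 3, 3, 3, 4, 5, 5, 5].
The maximum is 5; one witness is 17, 16, 15, 13, 2 at positions 2,6,11,12,13.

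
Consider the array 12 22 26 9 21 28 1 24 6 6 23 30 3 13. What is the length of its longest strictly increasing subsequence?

5

One longest increasing subsequence is 12, 22, 26, 28, 30 (positions 1,2,3,6,12), of length 5; no longer one exists.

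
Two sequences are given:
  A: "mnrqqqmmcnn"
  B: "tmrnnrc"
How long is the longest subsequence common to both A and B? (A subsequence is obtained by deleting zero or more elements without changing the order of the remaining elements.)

Backtracking the LCS table gives one alignment: m (A1,B2) → n (A2,B5) → r (A3,B6) → c (A9,B7).
So the longest common subsequence has length 4.

4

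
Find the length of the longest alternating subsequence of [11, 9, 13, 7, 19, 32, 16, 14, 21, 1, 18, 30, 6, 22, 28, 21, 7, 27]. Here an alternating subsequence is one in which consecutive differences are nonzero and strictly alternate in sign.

Track the best alternating length ending on an up-step vs a down-step at each position: up/down = 1/1, 1/2, 3/1, 1/4, 5/1, 5/1, 5/6, 5/6, 7/6, 1/8, 9/8, 9/6, 9/10, 11/10, 11/10, 11/12, 11/12, 13/12.
The maximum over both is 13; one such subsequence is 11, 9, 13, 7, 19, 16, 21, 1, 18, 6, 22, 21, 27.

13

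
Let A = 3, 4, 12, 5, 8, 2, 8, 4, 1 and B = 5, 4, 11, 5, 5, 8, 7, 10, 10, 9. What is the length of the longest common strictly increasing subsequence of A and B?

3

A longest common strictly increasing subsequence is 4, 5, 8 (length 3); it appears in order in both A and B, and no longer such subsequence exists.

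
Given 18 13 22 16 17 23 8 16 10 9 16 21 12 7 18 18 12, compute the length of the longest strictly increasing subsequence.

Let dp[i] be the longest increasing subsequence ending at position i. Then dp = [1, 1, 2, 2, 3, 4, 1, 2, 2, 2, 3, 4, 3, 1, 4, 4, 3].
The maximum is 4; one witness is 13, 16, 17, 23 at positions 2,4,5,6.

4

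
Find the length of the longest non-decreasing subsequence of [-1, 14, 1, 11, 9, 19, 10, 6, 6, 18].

One longest non-decreasing subsequence is -1, 1, 9, 10, 18 (positions 1,3,5,7,10), of length 5; no longer one exists.

5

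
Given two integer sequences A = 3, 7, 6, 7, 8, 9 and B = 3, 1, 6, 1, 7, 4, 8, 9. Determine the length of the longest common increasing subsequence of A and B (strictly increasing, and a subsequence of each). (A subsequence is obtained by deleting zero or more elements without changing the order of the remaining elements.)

A longest common strictly increasing subsequence is 3, 6, 7, 8, 9 (length 5); it appears in order in both A and B, and no longer such subsequence exists.

5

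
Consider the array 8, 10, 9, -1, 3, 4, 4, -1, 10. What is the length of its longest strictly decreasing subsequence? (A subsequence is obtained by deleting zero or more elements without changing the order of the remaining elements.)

4

Let dp[i] be the longest decreasing subsequence ending at position i. Then dp = [1, 1, 2, 3, 3, 3, 3, 4, 1].
The maximum is 4; one witness is 10, 9, 3, -1 at positions 2,3,5,8.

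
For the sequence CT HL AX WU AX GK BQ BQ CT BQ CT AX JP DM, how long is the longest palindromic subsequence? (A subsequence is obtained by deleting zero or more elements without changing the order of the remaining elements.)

5

Using dp[i][j] = 2 + dp[i+1][j−1] if the ends match, else max(dp[i+1][j], dp[i][j−1]):
dp[1][14] = 5. A witness is AX CT BQ CT AX at positions 5,9,10,11,12.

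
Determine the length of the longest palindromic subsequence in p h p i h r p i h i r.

One longest palindromic subsequence is rihir (positions 6,8,9,10,11); it reads the same forward and backward, and the interval DP gives dp[1][11] = 5.

5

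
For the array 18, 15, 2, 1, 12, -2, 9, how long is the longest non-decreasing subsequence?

Let dp[i] be the longest non-decreasing subsequence ending at position i. Then dp = [1, 1, 1, 1, 2, 1, 2].
The maximum is 2; one witness is 2, 12 at positions 3,5.

2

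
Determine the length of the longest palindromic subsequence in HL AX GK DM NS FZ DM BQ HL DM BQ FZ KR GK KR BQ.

7

Using dp[i][j] = 2 + dp[i+1][j−1] if the ends match, else max(dp[i+1][j], dp[i][j−1]):
dp[1][16] = 7. A witness is GK FZ BQ DM BQ FZ GK at positions 3,6,8,10,11,12,14.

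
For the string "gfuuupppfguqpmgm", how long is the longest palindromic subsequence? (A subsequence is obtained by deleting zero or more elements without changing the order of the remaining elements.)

7

Using dp[i][j] = 2 + dp[i+1][j−1] if the ends match, else max(dp[i+1][j], dp[i][j−1]):
dp[1][16] = 7. A witness is gupppug at positions 1,5,6,7,8,11,15.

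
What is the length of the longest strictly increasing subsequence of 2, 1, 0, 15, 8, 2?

Scanning left to right, the best length ending at each element is: 2→1, 1→1, 0→1, 15→2, 8→2, 2→2.
So the longest increasing subsequence has length 2, e.g. 2, 15.

2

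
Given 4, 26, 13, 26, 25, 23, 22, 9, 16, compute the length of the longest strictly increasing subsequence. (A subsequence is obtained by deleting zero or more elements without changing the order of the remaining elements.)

3

Let dp[i] be the longest increasing subsequence ending at position i. Then dp = [1, 2, 2, 3, 3, 3, 3, 2, 3].
The maximum is 3; one witness is 4, 13, 26 at positions 1,3,4.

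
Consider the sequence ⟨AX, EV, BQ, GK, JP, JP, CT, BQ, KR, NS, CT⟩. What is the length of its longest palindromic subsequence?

4

One longest palindromic subsequence is BQ JP JP BQ (positions 3,5,6,8); it reads the same forward and backward, and the interval DP gives dp[1][11] = 4.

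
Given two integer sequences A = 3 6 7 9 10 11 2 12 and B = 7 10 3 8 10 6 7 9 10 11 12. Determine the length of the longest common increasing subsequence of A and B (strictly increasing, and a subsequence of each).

7

For each value that appears in both, track the longest common increasing run ending there.
The best achievable length is 7; one witness is 3, 6, 7, 9, 10, 11, 12 (A-positions 1,2,3,4,5,6,8, B-positions 3,6,7,8,9,10,11).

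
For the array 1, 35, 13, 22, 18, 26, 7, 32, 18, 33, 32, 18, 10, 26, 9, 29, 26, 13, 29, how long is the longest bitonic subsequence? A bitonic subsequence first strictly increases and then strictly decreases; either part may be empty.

10

Let inc[i] be the LIS ending at i and dec[i] the longest strictly decreasing subsequence starting at i. inc = [1, 2, 2, 3, 3, 4, 2, 5, 3, 6, 5, 3, 3, 4, 3, 5, 4, 4, 5], dec = [1, 6, 3, 4, 3, 4, 1, 4, 3, 5, 4, 3, 2, 2, 1, 3, 2, 1, 1].
max_i inc[i]+dec[i]−1 = 10, with one witness 1, 13, 22, 26, 32, 33, 32, 29, 26, 13.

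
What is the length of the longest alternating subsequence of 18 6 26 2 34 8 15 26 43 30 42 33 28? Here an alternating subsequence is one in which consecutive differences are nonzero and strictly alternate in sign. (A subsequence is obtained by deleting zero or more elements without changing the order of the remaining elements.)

A longest alternating subsequence is 18, 6, 26, 2, 34, 8, 43, 30, 42, 33 (positions 1,2,3,4,5,6,9,10,11,12); its 9 consecutive differences strictly alternate in sign, and length 10 is optimal.

10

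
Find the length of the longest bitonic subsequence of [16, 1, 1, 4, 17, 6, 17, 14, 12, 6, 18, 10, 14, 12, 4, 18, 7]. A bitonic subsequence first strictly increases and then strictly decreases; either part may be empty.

One longest bitonic subsequence is 1, 4, 6, 17, 14, 12, 10, 7 (positions 2,4,6,7,8,9,12,17): it rises to 17 then falls. Length 8 is optimal.

8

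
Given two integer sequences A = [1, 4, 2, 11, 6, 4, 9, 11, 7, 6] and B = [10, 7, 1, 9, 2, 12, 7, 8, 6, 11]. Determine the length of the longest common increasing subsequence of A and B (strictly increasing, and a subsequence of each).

4

A longest common strictly increasing subsequence is 1, 2, 6, 11 (length 4); it appears in order in both A and B, and no longer such subsequence exists.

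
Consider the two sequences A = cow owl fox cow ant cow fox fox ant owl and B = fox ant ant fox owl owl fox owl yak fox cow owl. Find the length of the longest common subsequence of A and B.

A longest common subsequence is fox, ant, fox, fox, owl (length 5); the LCS DP confirms no longer common subsequence exists.

5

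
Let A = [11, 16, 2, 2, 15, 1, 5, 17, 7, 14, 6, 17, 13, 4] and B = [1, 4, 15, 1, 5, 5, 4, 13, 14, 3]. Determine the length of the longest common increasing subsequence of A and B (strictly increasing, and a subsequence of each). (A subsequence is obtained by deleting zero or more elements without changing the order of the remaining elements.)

For each value that appears in both, track the longest common increasing run ending there.
The best achievable length is 3; one witness is 1, 5, 13 (A-positions 6,7,13, B-positions 1,5,8).

3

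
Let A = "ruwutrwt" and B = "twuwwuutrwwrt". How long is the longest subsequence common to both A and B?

7

A longest common subsequence is uwutrwt (length 7); the LCS DP confirms no longer common subsequence exists.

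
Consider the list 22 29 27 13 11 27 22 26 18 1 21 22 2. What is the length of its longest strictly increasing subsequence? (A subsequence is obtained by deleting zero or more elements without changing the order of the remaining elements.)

4

Scanning left to right, the best length ending at each element is: 22→1, 29→2, 27→2, 13→1, 11→1, 27→2, 22→2, 26→3, 18→2, 1→1, 21→3, 22→4, 2→2.
So the longest increasing subsequence has length 4, e.g. 13, 18, 21, 22.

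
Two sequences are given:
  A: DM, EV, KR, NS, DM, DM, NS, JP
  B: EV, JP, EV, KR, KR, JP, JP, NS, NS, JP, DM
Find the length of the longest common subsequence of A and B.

A longest common subsequence is EV, KR, NS, NS, JP (length 5); the LCS DP confirms no longer common subsequence exists.

5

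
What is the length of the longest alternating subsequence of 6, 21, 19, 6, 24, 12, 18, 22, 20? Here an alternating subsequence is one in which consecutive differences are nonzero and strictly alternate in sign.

Track the best alternating length ending on an up-step vs a down-step at each position: up/down = 1/1, 2/1, 2/3, 1/3, 4/1, 4/5, 6/5, 6/5, 6/7.
The maximum over both is 7; one such subsequence is 6, 21, 19, 24, 12, 22, 20.

7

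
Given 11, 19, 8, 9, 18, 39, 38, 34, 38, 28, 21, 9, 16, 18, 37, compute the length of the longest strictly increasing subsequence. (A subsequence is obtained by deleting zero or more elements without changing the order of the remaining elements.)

5

One longest increasing subsequence is 8, 9, 18, 34, 38 (positions 3,4,5,8,9), of length 5; no longer one exists.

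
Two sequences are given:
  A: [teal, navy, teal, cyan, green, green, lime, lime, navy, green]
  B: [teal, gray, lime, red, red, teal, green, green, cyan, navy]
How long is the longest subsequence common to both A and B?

Backtracking the LCS table gives one alignment: teal (A1,B1) → teal (A3,B6) → green (A5,B7) → green (A6,B8) → navy (A9,B10).
So the longest common subsequence has length 5.

5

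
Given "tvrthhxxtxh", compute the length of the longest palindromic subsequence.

Using dp[i][j] = 2 + dp[i+1][j−1] if the ends match, else max(dp[i+1][j], dp[i][j−1]):
dp[1][11] = 5. A witness is hxtxh at positions 5,7,9,10,11.

5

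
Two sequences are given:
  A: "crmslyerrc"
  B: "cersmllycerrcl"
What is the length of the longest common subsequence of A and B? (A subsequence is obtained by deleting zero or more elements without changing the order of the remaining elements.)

A longest common subsequence is crmlyerrc (length 9); the LCS DP confirms no longer common subsequence exists.

9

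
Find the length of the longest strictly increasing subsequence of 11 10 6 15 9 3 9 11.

3

Scanning left to right, the best length ending at each element is: 11→1, 10→1, 6→1, 15→2, 9→2, 3→1, 9→2, 11→3.
So the longest increasing subsequence has length 3, e.g. 6, 9, 11.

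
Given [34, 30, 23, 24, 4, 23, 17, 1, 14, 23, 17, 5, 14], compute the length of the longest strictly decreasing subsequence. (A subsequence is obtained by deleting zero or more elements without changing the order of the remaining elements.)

7

One longest decreasing subsequence is 34, 30, 24, 23, 17, 14, 5 (positions 1,2,4,6,7,9,12), of length 7; no longer one exists.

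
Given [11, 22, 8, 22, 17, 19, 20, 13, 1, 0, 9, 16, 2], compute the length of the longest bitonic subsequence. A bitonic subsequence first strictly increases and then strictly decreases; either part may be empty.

7

Let inc[i] be the LIS ending at i and dec[i] the longest strictly decreasing subsequence starting at i. inc = [1, 2, 1, 2, 2, 3, 4, 2, 1, 1, 2, 3, 2], dec = [4, 5, 3, 5, 4, 4, 4, 3, 2, 1, 2, 2, 1].
max_i inc[i]+dec[i]−1 = 7, with one witness 11, 17, 19, 20, 13, 9, 2.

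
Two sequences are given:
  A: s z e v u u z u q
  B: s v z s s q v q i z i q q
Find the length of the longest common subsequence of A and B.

Backtracking the LCS table gives one alignment: s (A1,B1) → z (A2,B3) → v (A4,B7) → z (A7,B10) → q (A9,B13).
So the longest common subsequence has length 5.

5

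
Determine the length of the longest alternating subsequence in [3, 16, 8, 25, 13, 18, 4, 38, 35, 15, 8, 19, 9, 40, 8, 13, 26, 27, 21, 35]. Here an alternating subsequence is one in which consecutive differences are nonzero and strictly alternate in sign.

16

A longest alternating subsequence is 3, 16, 8, 25, 13, 18, 4, 38, 15, 19, 9, 40, 8, 26, 21, 35 (positions 1,2,3,4,5,6,7,8,10,12,13,14,15,17,19,20); its 15 consecutive differences strictly alternate in sign, and length 16 is optimal.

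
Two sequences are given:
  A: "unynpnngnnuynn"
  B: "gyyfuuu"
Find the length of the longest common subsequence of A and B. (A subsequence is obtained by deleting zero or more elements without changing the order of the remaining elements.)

Backtracking the LCS table gives one alignment: u (A1,B6) → u (A11,B7).
So the longest common subsequence has length 2.

2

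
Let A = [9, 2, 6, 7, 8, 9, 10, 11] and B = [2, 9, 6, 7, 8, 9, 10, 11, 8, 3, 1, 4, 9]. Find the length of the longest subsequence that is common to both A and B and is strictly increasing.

For each value that appears in both, track the longest common increasing run ending there.
The best achievable length is 7; one witness is 2, 6, 7, 8, 9, 10, 11 (A-positions 2,3,4,5,6,7,8, B-positions 1,3,4,5,6,7,8).

7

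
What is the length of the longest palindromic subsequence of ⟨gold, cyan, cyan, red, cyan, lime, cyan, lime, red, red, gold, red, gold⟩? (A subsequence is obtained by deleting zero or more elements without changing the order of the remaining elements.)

Using dp[i][j] = 2 + dp[i+1][j−1] if the ends match, else max(dp[i+1][j], dp[i][j−1]):
dp[1][13] = 7. A witness is gold red lime cyan lime red gold at positions 1,4,6,7,8,12,13.

7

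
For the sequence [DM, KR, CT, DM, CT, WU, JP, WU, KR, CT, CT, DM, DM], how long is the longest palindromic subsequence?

Using dp[i][j] = 2 + dp[i+1][j−1] if the ends match, else max(dp[i+1][j], dp[i][j−1]):
dp[1][13] = 9. A witness is DM DM CT WU JP WU CT DM DM at positions 1,4,5,6,7,8,11,12,13.

9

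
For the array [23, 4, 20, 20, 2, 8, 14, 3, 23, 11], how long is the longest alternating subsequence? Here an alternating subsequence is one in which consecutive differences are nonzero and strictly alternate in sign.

8

Track the best alternating length ending on an up-step vs a down-step at each position: up/down = 1/1, 1/2, 3/2, 3/2, 1/4, 5/4, 5/4, 5/6, 7/1, 7/8.
The maximum over both is 8; one such subsequence is 23, 4, 20, 2, 8, 3, 23, 11.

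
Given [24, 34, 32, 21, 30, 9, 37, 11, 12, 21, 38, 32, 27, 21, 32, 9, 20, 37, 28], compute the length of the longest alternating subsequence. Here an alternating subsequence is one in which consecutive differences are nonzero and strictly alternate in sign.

A longest alternating subsequence is 24, 34, 21, 30, 9, 37, 11, 38, 27, 32, 9, 37, 28 (positions 1,2,4,5,6,7,8,11,13,15,16,18,19); its 12 consecutive differences strictly alternate in sign, and length 13 is optimal.

13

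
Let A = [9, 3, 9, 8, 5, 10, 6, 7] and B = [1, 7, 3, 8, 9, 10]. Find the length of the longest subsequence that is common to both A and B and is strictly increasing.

3

For each value that appears in both, track the longest common increasing run ending there.
The best achievable length is 3; one witness is 3, 8, 10 (A-positions 2,4,6, B-positions 3,4,6).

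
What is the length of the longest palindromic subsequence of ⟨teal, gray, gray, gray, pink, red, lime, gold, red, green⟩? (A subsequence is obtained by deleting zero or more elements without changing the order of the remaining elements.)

3

One longest palindromic subsequence is red gold red (positions 6,8,9); it reads the same forward and backward, and the interval DP gives dp[1][10] = 3.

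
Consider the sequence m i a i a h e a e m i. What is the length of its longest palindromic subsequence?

5

One longest palindromic subsequence is ieaei (positions 2,7,8,9,11); it reads the same forward and backward, and the interval DP gives dp[1][11] = 5.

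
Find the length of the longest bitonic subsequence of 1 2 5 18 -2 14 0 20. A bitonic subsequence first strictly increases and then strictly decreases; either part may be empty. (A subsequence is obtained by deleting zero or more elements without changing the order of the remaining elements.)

One longest bitonic subsequence is 1, 2, 5, 18, 14, 0 (positions 1,2,3,4,6,7): it rises to 18 then falls. Length 6 is optimal.

6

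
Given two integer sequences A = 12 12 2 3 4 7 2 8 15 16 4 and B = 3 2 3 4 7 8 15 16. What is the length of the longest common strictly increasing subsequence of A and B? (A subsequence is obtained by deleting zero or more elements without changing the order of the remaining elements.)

7

A longest common strictly increasing subsequence is 2, 3, 4, 7, 8, 15, 16 (length 7); it appears in order in both A and B, and no longer such subsequence exists.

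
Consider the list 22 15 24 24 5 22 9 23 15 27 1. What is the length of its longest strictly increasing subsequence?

4

One longest increasing subsequence is 15, 22, 23, 27 (positions 2,6,8,10), of length 4; no longer one exists.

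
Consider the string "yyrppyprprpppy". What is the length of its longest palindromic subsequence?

11

One longest palindromic subsequence is yppprprpppy (positions 1,4,5,7,8,9,10,11,12,13,14); it reads the same forward and backward, and the interval DP gives dp[1][14] = 11.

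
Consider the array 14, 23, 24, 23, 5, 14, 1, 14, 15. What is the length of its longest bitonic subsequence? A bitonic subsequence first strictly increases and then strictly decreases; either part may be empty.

One longest bitonic subsequence is 14, 23, 24, 23, 14, 1 (positions 1,2,3,4,6,7): it rises to 24 then falls. Length 6 is optimal.

6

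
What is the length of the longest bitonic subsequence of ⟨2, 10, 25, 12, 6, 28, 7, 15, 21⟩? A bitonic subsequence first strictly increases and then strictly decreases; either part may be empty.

One longest bitonic subsequence is 2, 10, 25, 12, 7 (positions 1,2,3,4,7): it rises to 25 then falls. Length 5 is optimal.

5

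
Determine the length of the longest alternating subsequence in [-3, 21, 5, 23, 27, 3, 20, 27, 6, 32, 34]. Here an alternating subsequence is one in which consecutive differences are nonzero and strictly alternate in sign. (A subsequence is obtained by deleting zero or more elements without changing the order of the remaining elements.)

A longest alternating subsequence is -3, 21, 5, 23, 3, 20, 6, 32 (positions 1,2,3,4,6,7,9,10); its 7 consecutive differences strictly alternate in sign, and length 8 is optimal.

8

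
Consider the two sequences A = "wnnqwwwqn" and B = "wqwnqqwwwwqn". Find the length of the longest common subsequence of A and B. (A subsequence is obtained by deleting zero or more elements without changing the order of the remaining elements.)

Backtracking the LCS table gives one alignment: w (A1,B3) → n (A2,B4) → q (A4,B6) → w (A5,B8) → w (A6,B9) → w (A7,B10) → q (A8,B11) → n (A9,B12).
So the longest common subsequence has length 8.

8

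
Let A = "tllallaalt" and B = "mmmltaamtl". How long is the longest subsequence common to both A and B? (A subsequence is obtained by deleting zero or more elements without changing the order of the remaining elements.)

4

Backtracking the LCS table gives one alignment: t (A1,B5) → a (A4,B6) → a (A7,B7) → l (A9,B10).
So the longest common subsequence has length 4.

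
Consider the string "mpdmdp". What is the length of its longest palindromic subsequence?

5

One longest palindromic subsequence is pdmdp (positions 2,3,4,5,6); it reads the same forward and backward, and the interval DP gives dp[1][6] = 5.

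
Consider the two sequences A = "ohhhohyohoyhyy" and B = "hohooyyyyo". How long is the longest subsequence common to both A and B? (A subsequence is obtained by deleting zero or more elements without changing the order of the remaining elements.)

8

Backtracking the LCS table gives one alignment: h (A4,B1) → o (A5,B2) → h (A6,B3) → o (A8,B4) → o (A10,B5) → y (A11,B7) → y (A13,B8) → y (A14,B9).
So the longest common subsequence has length 8.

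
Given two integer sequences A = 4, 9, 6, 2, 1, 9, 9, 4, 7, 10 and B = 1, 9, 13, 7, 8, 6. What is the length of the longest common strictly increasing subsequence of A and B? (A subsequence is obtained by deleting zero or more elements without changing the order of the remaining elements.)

2

A longest common strictly increasing subsequence is 1, 9 (length 2); it appears in order in both A and B, and no longer such subsequence exists.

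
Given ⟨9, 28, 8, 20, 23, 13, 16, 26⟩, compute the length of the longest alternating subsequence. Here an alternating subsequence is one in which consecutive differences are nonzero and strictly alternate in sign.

Track the best alternating length ending on an up-step vs a down-step at each position: up/down = 1/1, 2/1, 1/3, 4/3, 4/3, 4/5, 6/5, 6/3.
The maximum over both is 6; one such subsequence is 9, 28, 8, 20, 13, 16.

6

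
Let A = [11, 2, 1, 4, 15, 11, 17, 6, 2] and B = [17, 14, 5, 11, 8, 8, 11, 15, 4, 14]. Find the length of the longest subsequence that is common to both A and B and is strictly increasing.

2

For each value that appears in both, track the longest common increasing run ending there.
The best achievable length is 2; one witness is 11, 15 (A-positions 1,5, B-positions 4,8).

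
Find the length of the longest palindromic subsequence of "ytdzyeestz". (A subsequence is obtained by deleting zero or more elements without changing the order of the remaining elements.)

4

Using dp[i][j] = 2 + dp[i+1][j−1] if the ends match, else max(dp[i+1][j], dp[i][j−1]):
dp[1][10] = 4. A witness is zeez at positions 4,6,7,10.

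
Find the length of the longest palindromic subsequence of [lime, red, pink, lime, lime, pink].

One longest palindromic subsequence is pink lime lime pink (positions 3,4,5,6); it reads the same forward and backward, and the interval DP gives dp[1][6] = 4.

4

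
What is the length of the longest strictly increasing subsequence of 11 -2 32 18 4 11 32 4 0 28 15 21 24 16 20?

6

One longest increasing subsequence is -2, 4, 11, 15, 21, 24 (positions 2,5,6,11,12,13), of length 6; no longer one exists.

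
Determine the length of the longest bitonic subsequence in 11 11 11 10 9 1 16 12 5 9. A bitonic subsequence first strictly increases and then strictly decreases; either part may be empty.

4

Let inc[i] be the LIS ending at i and dec[i] the longest strictly decreasing subsequence starting at i. inc = [1, 1, 1, 1, 1, 1, 2, 2, 2, 3], dec = [4, 4, 4, 3, 2, 1, 3, 2, 1, 1].
max_i inc[i]+dec[i]−1 = 4, with one witness 11, 10, 9, 5.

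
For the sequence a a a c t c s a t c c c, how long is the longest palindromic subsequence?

One longest palindromic subsequence is ccccc (positions 4,6,10,11,12); it reads the same forward and backward, and the interval DP gives dp[1][12] = 5.

5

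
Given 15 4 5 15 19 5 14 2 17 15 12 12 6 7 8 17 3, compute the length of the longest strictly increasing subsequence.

One longest increasing subsequence is 4, 5, 6, 7, 8, 17 (positions 2,3,13,14,15,16), of length 6; no longer one exists.

6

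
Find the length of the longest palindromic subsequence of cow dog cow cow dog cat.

4

One longest palindromic subsequence is dog cow cow dog (positions 2,3,4,5); it reads the same forward and backward, and the interval DP gives dp[1][6] = 4.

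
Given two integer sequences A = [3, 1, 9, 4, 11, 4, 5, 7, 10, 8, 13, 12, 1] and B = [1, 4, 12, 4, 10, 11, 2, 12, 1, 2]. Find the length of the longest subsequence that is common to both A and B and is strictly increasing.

For each value that appears in both, track the longest common increasing run ending there.
The best achievable length is 4; one witness is 1, 4, 10, 12 (A-positions 2,4,9,12, B-positions 1,2,5,8).

4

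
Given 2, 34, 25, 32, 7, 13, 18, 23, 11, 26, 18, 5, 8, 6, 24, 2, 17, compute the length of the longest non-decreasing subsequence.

One longest non-decreasing subsequence is 2, 7, 13, 18, 23, 26 (positions 1,5,6,7,8,10), of length 6; no longer one exists.

6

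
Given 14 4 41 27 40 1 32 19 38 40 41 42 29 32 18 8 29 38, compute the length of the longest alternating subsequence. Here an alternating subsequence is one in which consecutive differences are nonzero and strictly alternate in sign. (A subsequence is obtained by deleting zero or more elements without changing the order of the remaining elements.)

13

Track the best alternating length ending on an up-step vs a down-step at each position: up/down = 1/1, 1/2, 3/1, 3/4, 5/4, 1/6, 7/6, 7/8, 9/6, 9/4, 9/1, 9/1, 9/10, 11/10, 7/12, 7/12, 13/12, 13/10.
The maximum over both is 13; one such subsequence is 14, 4, 41, 27, 40, 1, 32, 19, 38, 29, 32, 18, 29.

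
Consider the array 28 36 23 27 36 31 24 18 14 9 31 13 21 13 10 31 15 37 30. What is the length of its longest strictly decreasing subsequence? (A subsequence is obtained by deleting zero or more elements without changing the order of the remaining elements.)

Scanning left to right, the best length ending at each element is: 28→1, 36→1, 23→2, 27→2, 36→1, 31→2, 24→3, 18→4, 14→5, 9→6, 31→2, 13→6, 21→4, 13→6, 10→7, 31→2, 15→5, 37→1, 30→3.
So the longest decreasing subsequence has length 7, e.g. 28, 27, 24, 18, 14, 13, 10.

7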